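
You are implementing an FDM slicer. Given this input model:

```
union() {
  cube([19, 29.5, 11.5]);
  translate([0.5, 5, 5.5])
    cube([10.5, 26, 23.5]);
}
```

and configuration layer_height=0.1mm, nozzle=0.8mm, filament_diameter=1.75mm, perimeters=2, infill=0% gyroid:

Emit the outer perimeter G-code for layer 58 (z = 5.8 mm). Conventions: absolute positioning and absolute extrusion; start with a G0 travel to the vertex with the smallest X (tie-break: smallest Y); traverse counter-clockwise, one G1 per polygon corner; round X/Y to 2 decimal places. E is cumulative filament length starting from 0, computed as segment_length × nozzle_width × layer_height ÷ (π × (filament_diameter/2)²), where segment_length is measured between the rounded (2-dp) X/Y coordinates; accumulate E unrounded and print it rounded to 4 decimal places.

At z = 5.8 mm: the 19×29.5 cube contributes its full rectangle; the 10.5×26 cube at (0.5, 5) contributes its full rectangle; Combining (union): the regions partially overlap (shared area 257.25 mm²), so overlapping operands fuse into one piece — 1 connected region. The outline is a single polygon with 8 vertices. Extrusion per mm of travel: 0.8 × 0.1 / (π × 0.875²) = 0.033260. Accumulating E over each segment gives final E = 3.3260.

G0 X0.00 Y0.00 Z5.80
G1 X19.00 Y0.00 E0.6319
G1 X19.00 Y29.50 E1.6131
G1 X11.00 Y29.50 E1.8792
G1 X11.00 Y31.00 E1.9291
G1 X0.50 Y31.00 E2.2783
G1 X0.50 Y29.50 E2.3282
G1 X0.00 Y29.50 E2.3448
G1 X0.00 Y0.00 E3.3260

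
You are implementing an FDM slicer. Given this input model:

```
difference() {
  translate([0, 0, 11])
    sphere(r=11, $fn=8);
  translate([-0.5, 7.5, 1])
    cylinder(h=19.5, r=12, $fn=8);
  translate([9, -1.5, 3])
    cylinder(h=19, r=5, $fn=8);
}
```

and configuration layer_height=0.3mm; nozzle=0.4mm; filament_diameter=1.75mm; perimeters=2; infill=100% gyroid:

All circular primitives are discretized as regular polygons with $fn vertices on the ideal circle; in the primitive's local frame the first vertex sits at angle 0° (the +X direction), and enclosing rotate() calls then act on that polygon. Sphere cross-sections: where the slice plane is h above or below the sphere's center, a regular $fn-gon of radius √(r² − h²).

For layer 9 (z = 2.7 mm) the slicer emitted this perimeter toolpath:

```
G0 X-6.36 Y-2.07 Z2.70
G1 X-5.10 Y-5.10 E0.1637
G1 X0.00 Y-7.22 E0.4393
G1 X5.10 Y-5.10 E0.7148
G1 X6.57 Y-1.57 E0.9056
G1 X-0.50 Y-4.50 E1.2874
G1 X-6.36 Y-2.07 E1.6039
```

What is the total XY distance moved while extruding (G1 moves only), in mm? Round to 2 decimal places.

Sum the Euclidean lengths of each G1 segment: total = 32.15 mm.

32.15 mm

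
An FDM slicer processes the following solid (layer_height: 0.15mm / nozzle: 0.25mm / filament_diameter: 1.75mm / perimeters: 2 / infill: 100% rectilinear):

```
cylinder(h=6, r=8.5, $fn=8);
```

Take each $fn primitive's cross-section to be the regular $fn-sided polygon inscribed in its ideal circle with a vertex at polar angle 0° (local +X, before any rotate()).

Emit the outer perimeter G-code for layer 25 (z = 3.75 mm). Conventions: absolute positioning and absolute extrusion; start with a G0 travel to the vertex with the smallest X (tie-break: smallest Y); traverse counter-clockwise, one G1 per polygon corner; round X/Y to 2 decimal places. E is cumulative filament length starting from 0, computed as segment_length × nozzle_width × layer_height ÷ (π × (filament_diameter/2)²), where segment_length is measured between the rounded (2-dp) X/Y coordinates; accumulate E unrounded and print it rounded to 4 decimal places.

G0 X-8.50 Y0.00 Z3.75
G1 X-6.01 Y-6.01 E0.1014
G1 X0.00 Y-8.50 E0.2028
G1 X6.01 Y-6.01 E0.3043
G1 X8.50 Y0.00 E0.4057
G1 X6.01 Y6.01 E0.5071
G1 X0.00 Y8.50 E0.6085
G1 X-6.01 Y6.01 E0.7100
G1 X-8.50 Y0.00 E0.8114

At z = 3.75 mm: the r=8.5 cylinder gives a regular 8-gon of circumradius 8.5 (constant along its height). The outline is a single polygon with 8 vertices. Extrusion per mm of travel: 0.25 × 0.15 / (π × 0.875²) = 0.015591. Accumulating E over each segment gives final E = 0.8114.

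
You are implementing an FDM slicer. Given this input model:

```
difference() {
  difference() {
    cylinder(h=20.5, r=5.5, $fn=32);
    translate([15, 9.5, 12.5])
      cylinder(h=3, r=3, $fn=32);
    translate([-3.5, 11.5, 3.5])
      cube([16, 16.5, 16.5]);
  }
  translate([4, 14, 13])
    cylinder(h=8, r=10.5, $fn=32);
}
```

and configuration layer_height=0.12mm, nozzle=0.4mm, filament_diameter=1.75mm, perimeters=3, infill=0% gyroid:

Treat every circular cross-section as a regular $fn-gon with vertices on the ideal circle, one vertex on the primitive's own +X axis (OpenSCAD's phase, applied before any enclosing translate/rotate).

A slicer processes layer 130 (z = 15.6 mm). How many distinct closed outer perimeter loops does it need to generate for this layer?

At z = 15.6 mm: the r=5.5 cylinder contributes a regular 32-gon of circumradius 5.5; the cylinder at (15, 9.5) is not intersected at this z (z outside [12.5, 15.5]); the cube at (-3.5, 11.5) (footprint 16×16.5) is included at this height; Subtracting the remaining from the first: starting from the r=5.5 cylinder, the 16×16.5 cube at (-3.5, 11.5) misses the remaining region (no effect) — 1 connected region; the cylinder at (4, 14): section is a regular 32-gon, circumradius r=10.5; Subtracting the remaining from the first: starting from that combined region, the r=10.5 cylinder at (4, 14) partially overlaps it — only the 5.74 mm² overlap (of its 344.14 mm²) is removed, clipping the outline — 1 connected region. The result has 1 disconnected region.

1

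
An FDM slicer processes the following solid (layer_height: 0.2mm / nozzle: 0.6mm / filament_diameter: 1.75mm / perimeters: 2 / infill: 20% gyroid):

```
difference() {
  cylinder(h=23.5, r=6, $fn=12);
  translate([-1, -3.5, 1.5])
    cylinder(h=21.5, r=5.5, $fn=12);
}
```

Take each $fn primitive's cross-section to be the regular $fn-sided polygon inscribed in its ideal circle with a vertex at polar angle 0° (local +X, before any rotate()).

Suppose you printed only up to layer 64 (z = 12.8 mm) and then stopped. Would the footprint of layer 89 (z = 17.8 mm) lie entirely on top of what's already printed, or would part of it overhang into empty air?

entirely on top

Compare the two slices. At z = 12.8: the cylinder: section is a regular 12-gon, circumradius r=6 (area = (12/2)·6.000²·sin(360°/12) = 108.00 mm²); the r=5.5 cylinder at (-1, -3.5) contributes a regular 12-gon of circumradius 5.5 (area = (12/2)·5.500²·sin(360°/12) = 90.75 mm²); After the difference (first − rest): starting from the r=6 cylinder (108.00 mm²), the r=5.5 cylinder at (-1, -3.5) partially overlaps it — only the 58.79 mm² overlap (of its 90.75 mm²) is removed, clipping the outline — area = 49.21 mm². At z = 17.8: the cylinder: section is a regular 12-gon, circumradius r=6 (area = (12/2)·6.000²·sin(360°/12) = 108.00 mm²); the r=5.5 cylinder at (-1, -3.5) contributes a regular 12-gon of circumradius 5.5 (area = (12/2)·5.500²·sin(360°/12) = 90.75 mm²); Taking the first minus the rest: starting from the r=6 cylinder (108.00 mm²), the r=5.5 cylinder at (-1, -3.5) partially overlaps it — only the 58.79 mm² overlap (of its 90.75 mm²) is removed, clipping the outline — area = 49.21 mm². Checking containment: the cross-section at z = 17.8 is a subset of the cross-section at z = 12.8.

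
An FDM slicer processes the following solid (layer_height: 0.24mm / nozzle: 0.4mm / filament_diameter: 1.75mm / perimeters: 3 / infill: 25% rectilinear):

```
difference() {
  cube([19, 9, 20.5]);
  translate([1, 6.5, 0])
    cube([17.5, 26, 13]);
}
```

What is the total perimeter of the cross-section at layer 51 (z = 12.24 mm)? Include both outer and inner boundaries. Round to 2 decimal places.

61.00 mm

At z = 12.24 mm: the 19×9 cube contributes its full rectangle (perimeter 56.00 mm); the 17.5×26 cube at (1, 6.5) contributes its full rectangle (perimeter 87.00 mm); Subtracting the remaining from the first: starting from the 19×9 cube, the 17.5×26 cube at (1, 6.5) partially overlaps it — only the 43.75 mm² overlap (of its 455.00 mm²) is removed, clipping the outline — boundary = 61.00 mm. Overall, the cross-section is a single solid region. Total boundary length (outer) = 61.00 mm.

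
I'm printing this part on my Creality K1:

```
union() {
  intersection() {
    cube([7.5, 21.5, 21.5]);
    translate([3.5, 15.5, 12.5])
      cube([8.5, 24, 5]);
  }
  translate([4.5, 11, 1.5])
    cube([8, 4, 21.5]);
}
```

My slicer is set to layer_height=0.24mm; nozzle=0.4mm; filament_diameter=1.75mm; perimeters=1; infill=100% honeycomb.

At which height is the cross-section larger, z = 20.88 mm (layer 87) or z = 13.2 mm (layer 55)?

layer 55 (z = 13.2 mm)

Layer 87 (z = 20.88): the cube is present — its section is the full 7.5×21.5 rectangle (area 161.25 mm²); the cube at (3.5, 15.5) is absent (z outside [12.5, 17.5]); After intersecting: at least one operand is absent at this height, so nothing remains; the cube at (4.5, 11) (footprint 8×4) is included at this height (area 32.00 mm²); Combining (union): only the 8×4 cube at (4.5, 11) is present, so the union is just that shape — area = 32.00 mm². So its area = 32.00 mm². Layer 55 (z = 13.2): the cube is present — its section is the full 7.5×21.5 rectangle (area 161.25 mm²); the cube at (3.5, 15.5) is present — its section is the full 8.5×24 rectangle (area 204.00 mm²); After intersecting: the 8.5×24 cube at (3.5, 15.5) partially overlaps the 7.5×21.5 cube; clipping to the common part keeps 24.00 mm² — area = 24.00 mm²; the cube at (4.5, 11) is present — its section is the full 8×4 rectangle (area 32.00 mm²); Combining (union): the 2 present regions are separate (no shared area or edge), so areas and boundary lengths simply add and each stays a separate island — area = 56.00 mm². So its area = 56.00 mm². Layer 55 is larger (56.00 vs 32.00 mm²).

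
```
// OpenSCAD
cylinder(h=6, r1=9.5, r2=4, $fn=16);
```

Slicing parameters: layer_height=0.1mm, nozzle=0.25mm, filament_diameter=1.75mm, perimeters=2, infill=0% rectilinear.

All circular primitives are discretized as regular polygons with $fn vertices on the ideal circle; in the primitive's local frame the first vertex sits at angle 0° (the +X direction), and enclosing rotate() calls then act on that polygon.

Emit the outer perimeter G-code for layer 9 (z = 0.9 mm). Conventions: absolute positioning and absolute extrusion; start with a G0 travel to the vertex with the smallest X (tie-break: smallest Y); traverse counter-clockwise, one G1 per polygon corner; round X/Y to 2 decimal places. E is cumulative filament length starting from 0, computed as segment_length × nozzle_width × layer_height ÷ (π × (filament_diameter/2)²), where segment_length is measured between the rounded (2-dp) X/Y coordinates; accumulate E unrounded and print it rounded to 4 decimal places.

At z = 0.9 mm: the cone (r1=9.5→r2=4) has section circumradius 8.675 here — a regular 16-gon. The outline is a single polygon with 16 vertices. Extrusion per mm of travel: 0.25 × 0.1 / (π × 0.875²) = 0.010394. Accumulating E over each segment gives final E = 0.5627.

G0 X-8.68 Y0.00 Z0.90
G1 X-8.01 Y-3.32 E0.0352
G1 X-6.13 Y-6.13 E0.0703
G1 X-3.32 Y-8.01 E0.1055
G1 X0.00 Y-8.68 E0.1407
G1 X3.32 Y-8.01 E0.1759
G1 X6.13 Y-6.13 E0.2110
G1 X8.01 Y-3.32 E0.2462
G1 X8.68 Y0.00 E0.2814
G1 X8.01 Y3.32 E0.3166
G1 X6.13 Y6.13 E0.3517
G1 X3.32 Y8.01 E0.3869
G1 X0.00 Y8.68 E0.4221
G1 X-3.32 Y8.01 E0.4573
G1 X-6.13 Y6.13 E0.4924
G1 X-8.01 Y3.32 E0.5275
G1 X-8.68 Y0.00 E0.5627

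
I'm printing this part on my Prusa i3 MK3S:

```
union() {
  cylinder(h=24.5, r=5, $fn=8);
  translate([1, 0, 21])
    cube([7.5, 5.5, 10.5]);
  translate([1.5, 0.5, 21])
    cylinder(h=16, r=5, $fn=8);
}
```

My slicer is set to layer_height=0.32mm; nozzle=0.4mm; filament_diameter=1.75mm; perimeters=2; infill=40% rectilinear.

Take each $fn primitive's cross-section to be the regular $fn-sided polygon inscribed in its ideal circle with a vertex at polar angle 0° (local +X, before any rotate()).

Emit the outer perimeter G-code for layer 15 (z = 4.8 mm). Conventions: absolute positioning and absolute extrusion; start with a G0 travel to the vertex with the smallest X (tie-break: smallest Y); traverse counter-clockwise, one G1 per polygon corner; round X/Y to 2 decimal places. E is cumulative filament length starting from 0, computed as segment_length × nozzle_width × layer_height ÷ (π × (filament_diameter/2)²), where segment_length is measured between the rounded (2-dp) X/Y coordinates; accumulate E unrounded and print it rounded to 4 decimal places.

G0 X-5.00 Y0.00 Z4.80
G1 X-3.54 Y-3.54 E0.2038
G1 X0.00 Y-5.00 E0.4076
G1 X3.54 Y-3.54 E0.6113
G1 X5.00 Y0.00 E0.8151
G1 X3.54 Y3.54 E1.0189
G1 X0.00 Y5.00 E1.2227
G1 X-3.54 Y3.54 E1.4264
G1 X-5.00 Y0.00 E1.6302

At z = 4.8 mm: the cylinder: section is a regular 8-gon, circumradius r=5; the cube at (1, 0) is not intersected at this z (z outside [21, 31.5]); the cylinder at (1.5, 0.5) is not intersected at this z (z outside [21, 37]); Merging all regions: only the r=5 cylinder is present, so the union is just that shape — 1 connected region. The outline is a single polygon with 8 vertices. Extrusion per mm of travel: 0.4 × 0.32 / (π × 0.875²) = 0.053216. Accumulating E over each segment gives final E = 1.6302.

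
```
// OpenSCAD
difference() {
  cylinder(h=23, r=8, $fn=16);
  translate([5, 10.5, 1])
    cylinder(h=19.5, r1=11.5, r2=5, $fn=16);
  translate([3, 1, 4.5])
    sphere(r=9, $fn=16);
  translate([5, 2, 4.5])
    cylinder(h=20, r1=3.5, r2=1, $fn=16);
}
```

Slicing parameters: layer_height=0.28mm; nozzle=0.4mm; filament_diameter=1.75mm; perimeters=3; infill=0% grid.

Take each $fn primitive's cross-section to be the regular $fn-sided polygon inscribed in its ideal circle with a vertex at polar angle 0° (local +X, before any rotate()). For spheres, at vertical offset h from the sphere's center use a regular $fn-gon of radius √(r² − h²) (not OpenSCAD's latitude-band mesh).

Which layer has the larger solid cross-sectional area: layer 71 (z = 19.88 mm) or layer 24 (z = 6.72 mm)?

layer 71 (z = 19.88 mm)

Layer 71 (z = 19.88): the r=8 cylinder contributes a regular 16-gon of circumradius 8 (area = (16/2)·8.000²·sin(360°/16) = 195.93 mm²); the cone at (5, 10.5) (r1=11.5→r2=5) has section circumradius 5.207 here — a regular 16-gon (area = (16/2)·5.207²·sin(360°/16) = 82.99 mm²); the sphere at (3, 1) is not intersected at this z (|z−center|=15.380 > r=9); the cone at (5, 2): at t=0.769 of its height the radius interpolates to r₁+(r₂−r₁)t = 1.578, giving a regular 16-gon of that circumradius (area = (16/2)·1.578²·sin(360°/16) = 7.62 mm²); After the difference (first − rest): starting from the r=8 cylinder (195.93 mm²), the cone at (5, 10.5) partially overlaps it — only the 5.43 mm² overlap (of its 82.99 mm²) is removed, clipping the outline; the cone at (5, 2) lies wholly inside it (removes its full 7.62 mm² and its 9.85 mm outline becomes a hole wall) — area = 182.88 mm². So its area = 182.88 mm². Layer 24 (z = 6.72): the r=8 cylinder gives a regular 16-gon of circumradius 8 (constant along its height) (area = (16/2)·8.000²·sin(360°/16) = 195.93 mm²); the cone at (5, 10.5) (r1=11.5→r2=5) has section circumradius 9.593 here — a regular 16-gon (area = (16/2)·9.593²·sin(360°/16) = 281.75 mm²); the r=9 sphere at (3, 1) contributes a regular 16-gon of circumradius √(9²−2.22²) = 8.722 (area = (16/2)·8.722²·sin(360°/16) = 232.89 mm²); the cone at (5, 2): at t=0.111 of its height the radius interpolates to r₁+(r₂−r₁)t = 3.223, giving a regular 16-gon of that circumradius (area = (16/2)·3.223²·sin(360°/16) = 31.79 mm²); After the difference (first − rest): starting from the r=8 cylinder (195.93 mm²), the cone at (5, 10.5) partially overlaps it — only the 50.89 mm² overlap (of its 281.75 mm²) is removed, clipping the outline; the r=9 sphere at (3, 1) partially overlaps it — only the 110.56 mm² overlap (of its 232.89 mm²) is removed, clipping the outline; the cone at (5, 2) misses the remaining region (no effect) — area = 34.49 mm². So its area = 34.49 mm². Layer 71 is larger (182.88 vs 34.49 mm²).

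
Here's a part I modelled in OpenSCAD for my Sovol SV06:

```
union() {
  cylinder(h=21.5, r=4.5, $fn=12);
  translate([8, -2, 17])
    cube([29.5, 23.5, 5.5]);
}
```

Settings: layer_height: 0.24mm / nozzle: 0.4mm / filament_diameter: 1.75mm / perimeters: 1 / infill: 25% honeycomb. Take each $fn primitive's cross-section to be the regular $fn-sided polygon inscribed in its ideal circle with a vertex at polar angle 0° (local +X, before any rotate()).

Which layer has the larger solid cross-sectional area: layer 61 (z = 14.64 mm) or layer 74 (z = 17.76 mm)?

Layer 61 (z = 14.64): the r=4.5 cylinder gives a regular 12-gon of circumradius 4.5 (constant along its height) (area = (12/2)·4.500²·sin(360°/12) = 60.75 mm²); the cube at (8, -2) is absent (z outside [17, 22.5]); Taking the union: only the r=4.5 cylinder is present, so the union is just that shape — area = 60.75 mm². So its area = 60.75 mm². Layer 74 (z = 17.76): the r=4.5 cylinder contributes a regular 12-gon of circumradius 4.5 (area = (12/2)·4.500²·sin(360°/12) = 60.75 mm²); the 29.5×23.5 cube at (8, -2) contributes its full rectangle (area 693.25 mm²); Merging all regions: the 2 present regions are separate (no shared area or edge), so areas and boundary lengths simply add and each stays a separate island — area = 754.00 mm². So its area = 754.00 mm². Layer 74 is larger (754.00 vs 60.75 mm²).

layer 74 (z = 17.76 mm)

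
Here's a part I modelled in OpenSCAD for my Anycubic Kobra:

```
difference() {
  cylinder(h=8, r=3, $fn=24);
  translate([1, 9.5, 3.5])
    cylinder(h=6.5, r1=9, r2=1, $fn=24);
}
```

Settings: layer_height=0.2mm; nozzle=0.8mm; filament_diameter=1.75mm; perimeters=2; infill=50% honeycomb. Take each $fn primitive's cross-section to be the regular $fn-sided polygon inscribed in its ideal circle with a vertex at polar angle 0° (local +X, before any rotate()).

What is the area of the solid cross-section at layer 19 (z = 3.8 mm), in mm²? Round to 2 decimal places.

20.49 mm²

At z = 3.8 mm: the r=3 cylinder gives a regular 24-gon of circumradius 3 (constant along its height) (area = (24/2)·3.000²·sin(360°/24) = 27.95 mm²); the cone at (1, 9.5) contributes a regular 24-gon of circumradius 8.631 (interpolated between r1=9 and r2=1 at t=0.046) (area = (24/2)·8.631²·sin(360°/24) = 231.35 mm²); Subtracting the remaining from the first: starting from the r=3 cylinder (27.95 mm²), the cone at (1, 9.5) partially overlaps it — only the 7.46 mm² overlap (of its 231.35 mm²) is removed, clipping the outline — area = 20.49 mm². Overall, the cross-section is a single solid region. Net area = 20.49 mm².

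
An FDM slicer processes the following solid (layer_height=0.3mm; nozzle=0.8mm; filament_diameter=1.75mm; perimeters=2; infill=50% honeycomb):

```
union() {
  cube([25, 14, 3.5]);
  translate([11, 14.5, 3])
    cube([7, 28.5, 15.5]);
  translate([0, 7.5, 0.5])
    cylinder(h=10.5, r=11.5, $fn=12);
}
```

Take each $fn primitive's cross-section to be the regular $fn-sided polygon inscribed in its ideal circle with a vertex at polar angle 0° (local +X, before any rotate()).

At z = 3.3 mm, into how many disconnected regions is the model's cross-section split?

At z = 3.3 mm: the 25×14 cube contributes its full rectangle; the cube at (11, 14.5) is present — its section is the full 7×28.5 rectangle; the r=11.5 cylinder at (0, 7.5) contributes a regular 12-gon of circumradius 11.5; Combining (union): the regions partially overlap (shared area 146.48 mm²), so overlapping operands fuse into one piece — 2 connected regions. The result has 2 disconnected regions.

2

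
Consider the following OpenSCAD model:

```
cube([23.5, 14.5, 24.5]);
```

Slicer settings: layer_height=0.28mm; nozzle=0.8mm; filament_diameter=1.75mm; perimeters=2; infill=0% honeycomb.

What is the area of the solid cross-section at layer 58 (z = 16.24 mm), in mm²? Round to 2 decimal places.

340.75 mm²

At z = 16.24 mm: the cube is present — its section is the full 23.5×14.5 rectangle (area 340.75 mm²). Overall, the cross-section is a single solid region. Net area = 340.75 mm².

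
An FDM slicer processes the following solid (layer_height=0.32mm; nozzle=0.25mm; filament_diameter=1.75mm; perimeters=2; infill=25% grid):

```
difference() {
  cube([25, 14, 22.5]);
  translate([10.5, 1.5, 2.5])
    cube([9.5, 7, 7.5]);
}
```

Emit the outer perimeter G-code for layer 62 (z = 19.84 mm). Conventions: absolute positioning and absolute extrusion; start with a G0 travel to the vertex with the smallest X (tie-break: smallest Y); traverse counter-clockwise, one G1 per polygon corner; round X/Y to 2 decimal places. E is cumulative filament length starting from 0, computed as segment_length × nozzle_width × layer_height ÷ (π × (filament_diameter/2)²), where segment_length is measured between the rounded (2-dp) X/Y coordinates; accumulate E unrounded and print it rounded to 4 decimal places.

At z = 19.84 mm: the 25×14 cube contributes its full rectangle; the cube at (10.5, 1.5) does not reach this height (z outside [2.5, 10]); After the difference (first − rest): none of the subtracted shapes is present at this height, so the 25×14 cube is unchanged — 1 connected region. The outline is a single polygon with 4 vertices. Extrusion per mm of travel: 0.25 × 0.32 / (π × 0.875²) = 0.033260. Accumulating E over each segment gives final E = 2.5943.

G0 X0.00 Y0.00 Z19.84
G1 X25.00 Y0.00 E0.8315
G1 X25.00 Y14.00 E1.2971
G1 X0.00 Y14.00 E2.1286
G1 X0.00 Y0.00 E2.5943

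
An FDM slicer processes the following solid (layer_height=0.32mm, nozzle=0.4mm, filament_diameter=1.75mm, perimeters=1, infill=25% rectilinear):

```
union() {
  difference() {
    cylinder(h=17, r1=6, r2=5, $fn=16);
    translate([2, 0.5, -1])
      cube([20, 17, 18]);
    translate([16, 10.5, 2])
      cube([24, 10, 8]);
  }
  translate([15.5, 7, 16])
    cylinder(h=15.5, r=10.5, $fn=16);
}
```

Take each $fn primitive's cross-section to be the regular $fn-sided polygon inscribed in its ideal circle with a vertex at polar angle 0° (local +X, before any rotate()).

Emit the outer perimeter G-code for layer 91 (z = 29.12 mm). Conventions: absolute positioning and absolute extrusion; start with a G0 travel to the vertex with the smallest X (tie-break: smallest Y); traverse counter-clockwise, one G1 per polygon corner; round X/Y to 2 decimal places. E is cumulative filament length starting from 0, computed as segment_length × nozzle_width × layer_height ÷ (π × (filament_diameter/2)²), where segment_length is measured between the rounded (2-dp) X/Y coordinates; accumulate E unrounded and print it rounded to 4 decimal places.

G0 X5.00 Y7.00 Z29.12
G1 X5.80 Y2.98 E0.2181
G1 X8.08 Y-0.42 E0.4360
G1 X11.48 Y-2.70 E0.6538
G1 X15.50 Y-3.50 E0.8720
G1 X19.52 Y-2.70 E1.0901
G1 X22.92 Y-0.42 E1.3079
G1 X25.20 Y2.98 E1.5258
G1 X26.00 Y7.00 E1.7439
G1 X25.20 Y11.02 E1.9620
G1 X22.92 Y14.42 E2.1799
G1 X19.52 Y16.70 E2.3977
G1 X15.50 Y17.50 E2.6159
G1 X11.48 Y16.70 E2.8340
G1 X8.08 Y14.42 E3.0518
G1 X5.80 Y11.02 E3.2697
G1 X5.00 Y7.00 E3.4878

At z = 29.12 mm: the cone does not reach this height (z outside [0, 17]); the cube at (2, 0.5) is not intersected at this z (z outside [-1, 17]); the cube at (16, 10.5) is not intersected at this z (z outside [2, 10]); Taking the first minus the rest: the first operand is absent here, so nothing remains; the cylinder at (15.5, 7): section is a regular 16-gon, circumradius r=10.5; Taking the union: only the r=10.5 cylinder at (15.5, 7) is present, so the union is just that shape — 1 connected region. The outline is a single polygon with 16 vertices. Extrusion per mm of travel: 0.4 × 0.32 / (π × 0.875²) = 0.053216. Accumulating E over each segment gives final E = 3.4878.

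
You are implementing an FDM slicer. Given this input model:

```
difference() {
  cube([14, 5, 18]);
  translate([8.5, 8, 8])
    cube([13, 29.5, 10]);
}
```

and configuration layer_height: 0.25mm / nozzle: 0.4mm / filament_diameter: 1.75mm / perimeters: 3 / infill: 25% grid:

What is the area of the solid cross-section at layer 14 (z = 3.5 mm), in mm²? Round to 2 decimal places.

70.00 mm²

At z = 3.5 mm: the 14×5 cube contributes its full rectangle (area 70.00 mm²); the cube at (8.5, 8) is not intersected at this z (z outside [8, 18]); After the difference (first − rest): none of the subtracted shapes is present at this height, so the 14×5 cube is unchanged — area = 70.00 mm². Overall, the cross-section is a single solid region. Net area = 70.00 mm².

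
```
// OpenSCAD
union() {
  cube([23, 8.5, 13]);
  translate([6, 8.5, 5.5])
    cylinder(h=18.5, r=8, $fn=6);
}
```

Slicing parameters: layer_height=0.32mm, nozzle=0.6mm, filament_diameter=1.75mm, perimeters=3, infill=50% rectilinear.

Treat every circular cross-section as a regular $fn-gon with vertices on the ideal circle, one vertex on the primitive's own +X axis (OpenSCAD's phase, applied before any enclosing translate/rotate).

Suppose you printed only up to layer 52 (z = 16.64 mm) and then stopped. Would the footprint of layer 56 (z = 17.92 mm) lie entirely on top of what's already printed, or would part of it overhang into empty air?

Compare the two slices. At z = 16.64: the cube is not intersected at this z (z outside [0, 13]); the r=8 cylinder at (6, 8.5) contributes a regular 6-gon of circumradius 8 (area = (6/2)·8.000²·sin(360°/6) = 166.28 mm²); Combining (union): only the r=8 cylinder at (6, 8.5) is present, so the union is just that shape — area = 166.28 mm². At z = 17.92: the cube is not intersected at this z (z outside [0, 13]); the r=8 cylinder at (6, 8.5) contributes a regular 6-gon of circumradius 8 (area = (6/2)·8.000²·sin(360°/6) = 166.28 mm²); Combining (union): only the r=8 cylinder at (6, 8.5) is present, so the union is just that shape — area = 166.28 mm². Checking containment: the cross-section at z = 17.92 is a subset of the cross-section at z = 16.64.

entirely on top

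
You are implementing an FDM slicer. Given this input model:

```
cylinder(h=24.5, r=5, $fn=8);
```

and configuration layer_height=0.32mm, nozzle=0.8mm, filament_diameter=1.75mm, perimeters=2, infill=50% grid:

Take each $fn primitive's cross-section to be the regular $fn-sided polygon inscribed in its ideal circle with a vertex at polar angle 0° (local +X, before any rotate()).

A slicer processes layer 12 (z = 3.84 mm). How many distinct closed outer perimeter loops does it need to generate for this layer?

At z = 3.84 mm: the r=5 cylinder gives a regular 8-gon of circumradius 5 (constant along its height). The result has 1 disconnected region.

1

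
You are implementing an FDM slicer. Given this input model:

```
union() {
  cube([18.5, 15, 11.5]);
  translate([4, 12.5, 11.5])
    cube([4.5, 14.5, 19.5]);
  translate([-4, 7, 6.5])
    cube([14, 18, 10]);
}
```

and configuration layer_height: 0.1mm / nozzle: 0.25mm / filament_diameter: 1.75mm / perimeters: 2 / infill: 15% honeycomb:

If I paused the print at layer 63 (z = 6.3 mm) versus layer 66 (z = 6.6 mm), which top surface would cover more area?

layer 66 (z = 6.6 mm)

Layer 63 (z = 6.3): the cube (footprint 18.5×15) is included at this height (area 277.50 mm²); the cube at (4, 12.5) is absent (z outside [11.5, 31]); the cube at (-4, 7) does not reach this height (z outside [6.5, 16.5]); Taking the union: only the 18.5×15 cube is present, so the union is just that shape — area = 277.50 mm². So its area = 277.50 mm². Layer 66 (z = 6.6): the 18.5×15 cube contributes its full rectangle (area 277.50 mm²); the cube at (4, 12.5) is absent (z outside [11.5, 31]); the 14×18 cube at (-4, 7) contributes its full rectangle (area 252.00 mm²); Merging all regions: the regions partially overlap — summed areas 529.50 mm² minus the doubly-counted overlap 80.00 mm² gives 449.50 mm² — area = 449.50 mm². So its area = 449.50 mm². Layer 66 is larger (449.50 vs 277.50 mm²).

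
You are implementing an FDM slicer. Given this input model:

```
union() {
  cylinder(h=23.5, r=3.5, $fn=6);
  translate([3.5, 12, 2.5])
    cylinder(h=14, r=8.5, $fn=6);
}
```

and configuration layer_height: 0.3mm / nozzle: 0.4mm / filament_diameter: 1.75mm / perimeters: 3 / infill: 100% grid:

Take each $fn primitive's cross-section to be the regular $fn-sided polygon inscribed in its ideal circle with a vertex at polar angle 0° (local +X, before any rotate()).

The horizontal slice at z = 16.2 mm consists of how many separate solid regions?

At z = 16.2 mm: the r=3.5 cylinder contributes a regular 6-gon of circumradius 3.5; the cylinder at (3.5, 12): section is a regular 6-gon, circumradius r=8.5; Combining (union): the 2 present regions are separate (no shared area or edge), so areas and boundary lengths simply add and each stays a separate island — 2 connected regions. The result has 2 disconnected regions.

2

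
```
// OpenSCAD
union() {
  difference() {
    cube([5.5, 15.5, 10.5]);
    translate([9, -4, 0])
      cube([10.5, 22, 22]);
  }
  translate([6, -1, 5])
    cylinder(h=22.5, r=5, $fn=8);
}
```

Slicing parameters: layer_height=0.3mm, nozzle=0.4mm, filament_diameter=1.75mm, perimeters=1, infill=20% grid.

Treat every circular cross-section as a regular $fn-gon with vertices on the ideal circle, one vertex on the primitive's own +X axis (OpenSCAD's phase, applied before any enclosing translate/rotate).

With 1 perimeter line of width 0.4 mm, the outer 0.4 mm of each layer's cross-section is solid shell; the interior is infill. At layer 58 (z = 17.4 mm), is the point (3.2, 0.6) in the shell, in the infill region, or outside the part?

infill

At z = 17.4 mm: the cube is absent (z outside [0, 10.5]); the cube at (9, -4) (footprint 10.5×22) is included at this height; After the difference (first − rest): the first operand is absent here, so nothing remains; the r=5 cylinder at (6, -1) contributes a regular 8-gon of circumradius 5; Taking the union: only the r=5 cylinder at (6, -1) is present, so the union is just that shape — 1 connected region. Overall, the cross-section is a single solid region. The nearest boundary edge runs (2.46, 2.54)→(1.00, -1.00); distance from the point to it = 1.42 mm. The point is inside the cross-section and 1.42 mm from the nearest boundary — more than the 0.4 mm shell width (1 × 0.4), so it's in the infill interior.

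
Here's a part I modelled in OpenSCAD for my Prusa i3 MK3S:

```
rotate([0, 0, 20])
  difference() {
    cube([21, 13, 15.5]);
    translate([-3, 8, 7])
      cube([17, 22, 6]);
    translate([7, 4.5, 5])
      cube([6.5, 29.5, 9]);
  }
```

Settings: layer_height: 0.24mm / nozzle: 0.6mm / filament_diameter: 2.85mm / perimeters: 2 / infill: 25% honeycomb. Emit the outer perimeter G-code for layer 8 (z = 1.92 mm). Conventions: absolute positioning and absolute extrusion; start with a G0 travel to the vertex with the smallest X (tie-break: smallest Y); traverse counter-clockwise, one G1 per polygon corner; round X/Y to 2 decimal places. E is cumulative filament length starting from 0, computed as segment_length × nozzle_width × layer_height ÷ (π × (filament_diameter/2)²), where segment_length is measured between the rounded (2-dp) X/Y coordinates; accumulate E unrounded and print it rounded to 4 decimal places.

At z = 1.92 mm: the cube is present — its section is the full 21×13 rectangle; the cube at (-3, 8) does not reach this height (z outside [7, 13]); the cube at (7, 4.5) is absent (z outside [5, 14]); Taking the first minus the rest: none of the subtracted shapes is present at this height, so the 21×13 cube is unchanged — 1 connected region; (whole slice rotated 20° about Z — lengths, areas and connectivity unchanged). The outline is a single polygon with 4 vertices. Extrusion per mm of travel: 0.6 × 0.24 / (π × 1.425²) = 0.022573. Accumulating E over each segment gives final E = 1.5351.

G0 X-4.45 Y12.22 Z1.92
G1 X0.00 Y0.00 E0.2936
G1 X19.73 Y7.18 E0.7675
G1 X15.29 Y19.40 E1.0610
G1 X-4.45 Y12.22 E1.5351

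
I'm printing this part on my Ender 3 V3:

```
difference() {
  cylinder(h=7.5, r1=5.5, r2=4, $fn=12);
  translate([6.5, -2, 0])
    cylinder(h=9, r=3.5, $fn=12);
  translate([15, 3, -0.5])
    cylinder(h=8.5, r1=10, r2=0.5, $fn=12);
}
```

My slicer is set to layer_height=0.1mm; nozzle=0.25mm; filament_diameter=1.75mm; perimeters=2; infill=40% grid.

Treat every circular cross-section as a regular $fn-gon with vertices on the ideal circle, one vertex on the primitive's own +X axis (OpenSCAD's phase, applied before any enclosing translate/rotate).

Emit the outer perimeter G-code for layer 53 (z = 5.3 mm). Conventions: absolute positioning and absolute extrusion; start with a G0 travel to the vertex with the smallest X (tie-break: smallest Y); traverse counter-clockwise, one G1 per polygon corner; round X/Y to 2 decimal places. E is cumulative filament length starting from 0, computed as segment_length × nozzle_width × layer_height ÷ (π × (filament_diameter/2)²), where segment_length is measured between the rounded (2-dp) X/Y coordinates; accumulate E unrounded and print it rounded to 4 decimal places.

G0 X-4.44 Y0.00 Z5.30
G1 X-3.85 Y-2.22 E0.0239
G1 X-2.22 Y-3.85 E0.0478
G1 X0.00 Y-4.44 E0.0717
G1 X2.22 Y-3.85 E0.0956
G1 X3.23 Y-2.84 E0.1104
G1 X3.00 Y-2.00 E0.1195
G1 X3.47 Y-0.25 E0.1383
G1 X4.29 Y0.57 E0.1504
G1 X3.85 Y2.22 E0.1681
G1 X2.22 Y3.85 E0.1921
G1 X0.00 Y4.44 E0.2160
G1 X-2.22 Y3.85 E0.2398
G1 X-3.85 Y2.22 E0.2638
G1 X-4.44 Y0.00 E0.2877

At z = 5.3 mm: the cone (r1=5.5→r2=4) has section circumradius 4.440 here — a regular 12-gon; the cylinder at (6.5, -2): section is a regular 12-gon, circumradius r=3.5; the cone at (15, 3) (r1=10→r2=0.5) has section circumradius 3.518 here — a regular 12-gon; Taking the first minus the rest: starting from the cone, the r=3.5 cylinder at (6.5, -2) partially overlaps it — only the 2.42 mm² overlap (of its 36.75 mm²) is removed, clipping the outline; the cone at (15, 3) misses the remaining region (no effect) — 1 connected region. The outline is a single polygon with 14 vertices. Extrusion per mm of travel: 0.25 × 0.1 / (π × 0.875²) = 0.010394. Accumulating E over each segment gives final E = 0.2877.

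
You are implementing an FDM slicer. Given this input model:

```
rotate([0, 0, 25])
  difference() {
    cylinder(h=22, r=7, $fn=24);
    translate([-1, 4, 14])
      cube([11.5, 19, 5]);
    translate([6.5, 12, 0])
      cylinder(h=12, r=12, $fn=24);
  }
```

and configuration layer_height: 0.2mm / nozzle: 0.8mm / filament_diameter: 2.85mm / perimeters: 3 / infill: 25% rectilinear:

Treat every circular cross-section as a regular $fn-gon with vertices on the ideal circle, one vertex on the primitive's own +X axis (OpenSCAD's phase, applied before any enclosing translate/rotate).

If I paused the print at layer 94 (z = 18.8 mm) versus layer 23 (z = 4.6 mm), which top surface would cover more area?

layer 94 (z = 18.8 mm)

Layer 94 (z = 18.8): the r=7 cylinder gives a regular 24-gon of circumradius 7 (constant along its height) (area = (24/2)·7.000²·sin(360°/24) = 152.19 mm²); the cube at (-1, 4) (footprint 11.5×19) is included at this height (area 218.50 mm²); the cylinder at (6.5, 12) is absent (z outside [0, 12]); After the difference (first − rest): starting from the r=7 cylinder (152.19 mm²), the 11.5×19 cube at (-1, 4) partially overlaps it — only the 14.75 mm² overlap (of its 218.50 mm²) is removed, clipping the outline — area = 137.43 mm²; (whole slice rotated 25° about Z — lengths, areas and connectivity unchanged). So its area = 137.43 mm². Layer 23 (z = 4.6): the cylinder: section is a regular 24-gon, circumradius r=7 (area = (24/2)·7.000²·sin(360°/24) = 152.19 mm²); the cube at (-1, 4) does not reach this height (z outside [14, 19]); the r=12 cylinder at (6.5, 12) gives a regular 24-gon of circumradius 12 (constant along its height) (area = (24/2)·12.000²·sin(360°/24) = 447.24 mm²); Subtracting the remaining from the first: starting from the r=7 cylinder (152.19 mm²), the r=12 cylinder at (6.5, 12) partially overlaps it — only the 44.66 mm² overlap (of its 447.24 mm²) is removed, clipping the outline — area = 107.52 mm²; (whole slice rotated 25° about Z — lengths, areas and connectivity unchanged). So its area = 107.52 mm². Layer 94 is larger (137.43 vs 107.52 mm²).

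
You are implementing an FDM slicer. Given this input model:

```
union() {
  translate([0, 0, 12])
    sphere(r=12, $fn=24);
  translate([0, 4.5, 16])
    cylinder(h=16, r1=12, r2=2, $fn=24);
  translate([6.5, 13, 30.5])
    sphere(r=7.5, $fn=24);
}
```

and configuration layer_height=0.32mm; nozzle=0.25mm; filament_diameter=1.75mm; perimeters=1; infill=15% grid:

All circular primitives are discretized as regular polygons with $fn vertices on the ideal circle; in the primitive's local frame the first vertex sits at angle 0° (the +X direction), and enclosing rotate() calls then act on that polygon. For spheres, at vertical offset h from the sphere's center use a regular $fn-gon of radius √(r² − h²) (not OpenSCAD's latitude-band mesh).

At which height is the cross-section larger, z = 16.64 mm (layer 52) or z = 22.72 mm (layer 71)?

Layer 52 (z = 16.64): the sphere: section is a regular 24-gon, circumradius = √(r²−h²) = √(12²−4.64²) = 11.067 (area = (24/2)·11.067²·sin(360°/24) = 380.37 mm²); the cone at (0, 4.5): at t=0.040 of its height the radius interpolates to r₁+(r₂−r₁)t = 11.600, giving a regular 24-gon of that circumradius (area = (24/2)·11.600²·sin(360°/24) = 417.92 mm²); the sphere at (6.5, 13) is absent (|z−center|=13.860 > r=7.5); Merging all regions: the regions partially overlap — summed areas 798.29 mm² minus the doubly-counted overlap 297.62 mm² gives 500.67 mm² — area = 500.67 mm². So its area = 500.67 mm². Layer 71 (z = 22.72): the r=12 sphere slices to a regular 24-gon of circumradius 5.393 (√(r²−h²) with h=10.72 from center) (area = (24/2)·5.393²·sin(360°/24) = 90.32 mm²); the cone at (0, 4.5) contributes a regular 24-gon of circumradius 7.800 (interpolated between r1=12 and r2=2 at t=0.420) (area = (24/2)·7.800²·sin(360°/24) = 188.96 mm²); the sphere at (6.5, 13) is not intersected at this z (|z−center|=7.780 > r=7.5); Combining (union): the regions partially overlap — summed areas 279.28 mm² minus the doubly-counted overlap 72.74 mm² gives 206.54 mm² — area = 206.54 mm². So its area = 206.54 mm². Layer 52 is larger (500.67 vs 206.54 mm²).

layer 52 (z = 16.64 mm)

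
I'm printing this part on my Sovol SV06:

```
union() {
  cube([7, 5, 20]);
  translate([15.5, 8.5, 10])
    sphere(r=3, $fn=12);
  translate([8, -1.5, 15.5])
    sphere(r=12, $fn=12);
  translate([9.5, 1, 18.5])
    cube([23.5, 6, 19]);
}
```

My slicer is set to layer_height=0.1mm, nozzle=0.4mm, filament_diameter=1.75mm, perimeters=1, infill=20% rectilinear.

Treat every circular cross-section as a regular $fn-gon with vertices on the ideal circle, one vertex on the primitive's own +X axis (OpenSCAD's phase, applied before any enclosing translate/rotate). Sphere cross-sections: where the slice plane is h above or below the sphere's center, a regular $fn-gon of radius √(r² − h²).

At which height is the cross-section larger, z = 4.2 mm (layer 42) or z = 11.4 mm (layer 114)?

Layer 42 (z = 4.2): the cube (footprint 7×5) is included at this height (area 35.00 mm²); the sphere at (15.5, 8.5) is not intersected at this z (|z−center|=5.800 > r=3); the r=12 sphere at (8, -1.5) contributes a regular 12-gon of circumradius √(12²−11.3²) = 4.039 (area = (12/2)·4.039²·sin(360°/12) = 48.93 mm²); the cube at (9.5, 1) is absent (z outside [18.5, 37.5]); Merging all regions: the regions partially overlap — summed areas 83.93 mm² minus the doubly-counted overlap 4.07 mm² gives 79.86 mm² — area = 79.86 mm². So its area = 79.86 mm². Layer 114 (z = 11.4): the cube (footprint 7×5) is included at this height (area 35.00 mm²); the r=3 sphere at (15.5, 8.5) slices to a regular 12-gon of circumradius 2.653 (√(r²−h²) with h=1.4 from center) (area = (12/2)·2.653²·sin(360°/12) = 21.12 mm²); the sphere at (8, -1.5): section is a regular 12-gon, circumradius = √(r²−h²) = √(12²−4.1²) = 11.278 (area = (12/2)·11.278²·sin(360°/12) = 381.57 mm²); the cube at (9.5, 1) does not reach this height (z outside [18.5, 37.5]); Combining (union): the regions partially overlap — summed areas 437.69 mm² minus the doubly-counted overlap 38.14 mm² gives 399.55 mm² — area = 399.55 mm². So its area = 399.55 mm². Layer 114 is larger (399.55 vs 79.86 mm²).

layer 114 (z = 11.4 mm)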